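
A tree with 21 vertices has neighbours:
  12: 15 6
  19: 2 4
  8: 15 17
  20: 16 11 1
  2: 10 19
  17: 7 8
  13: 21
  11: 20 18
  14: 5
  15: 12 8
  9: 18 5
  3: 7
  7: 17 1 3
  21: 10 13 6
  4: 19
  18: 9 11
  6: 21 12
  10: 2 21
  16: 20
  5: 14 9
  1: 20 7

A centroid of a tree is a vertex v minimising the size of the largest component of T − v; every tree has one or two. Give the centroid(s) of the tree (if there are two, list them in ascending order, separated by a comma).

Removing 17 splits the tree into components of sizes 10, 10; the largest is 10 ≤ ⌊21/2⌋ = 10.
Every other node leaves some component of size > 10, so the centroid is unique.

17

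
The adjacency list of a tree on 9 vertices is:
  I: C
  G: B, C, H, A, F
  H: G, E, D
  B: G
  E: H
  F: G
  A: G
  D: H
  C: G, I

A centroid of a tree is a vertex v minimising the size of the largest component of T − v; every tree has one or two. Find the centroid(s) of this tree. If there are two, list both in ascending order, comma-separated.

If G is removed the pieces have sizes 3, 2, 1, 1, 1, all ≤ ⌊9/2⌋ = 4.
No neighbour of G does as well, so G is the unique centroid.

G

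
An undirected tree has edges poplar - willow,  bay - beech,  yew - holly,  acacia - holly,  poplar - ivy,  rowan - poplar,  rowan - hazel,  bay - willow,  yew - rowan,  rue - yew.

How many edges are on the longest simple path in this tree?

BFS from acacia reaches beech last, at distance 7; BFS from beech confirms no node is farther.
Path: acacia - holly - yew - rowan - poplar - willow - bay - beech.

7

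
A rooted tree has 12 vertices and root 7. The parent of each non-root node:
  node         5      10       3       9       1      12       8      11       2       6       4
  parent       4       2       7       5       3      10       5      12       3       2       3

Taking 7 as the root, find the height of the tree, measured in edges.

5

A deepest node is 11, reached by 7 – 3 – 2 – 10 – 12 – 11.
That path has 5 edges, so the height is 5.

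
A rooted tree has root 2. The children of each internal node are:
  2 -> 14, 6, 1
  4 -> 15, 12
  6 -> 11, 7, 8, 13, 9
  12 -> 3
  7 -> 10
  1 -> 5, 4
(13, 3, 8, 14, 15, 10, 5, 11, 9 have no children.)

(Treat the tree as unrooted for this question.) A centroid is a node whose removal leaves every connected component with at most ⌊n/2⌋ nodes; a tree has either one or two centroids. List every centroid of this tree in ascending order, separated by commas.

2

If 2 is removed the pieces have sizes 7, 6, 1, all ≤ ⌊15/2⌋ = 7.
Every other node leaves some component of size > 7, so the centroid is unique.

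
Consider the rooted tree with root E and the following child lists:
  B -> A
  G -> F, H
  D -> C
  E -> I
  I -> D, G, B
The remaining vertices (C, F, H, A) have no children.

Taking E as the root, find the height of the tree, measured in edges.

3

The longest root-to-leaf path is E–I–G–F (3 edges).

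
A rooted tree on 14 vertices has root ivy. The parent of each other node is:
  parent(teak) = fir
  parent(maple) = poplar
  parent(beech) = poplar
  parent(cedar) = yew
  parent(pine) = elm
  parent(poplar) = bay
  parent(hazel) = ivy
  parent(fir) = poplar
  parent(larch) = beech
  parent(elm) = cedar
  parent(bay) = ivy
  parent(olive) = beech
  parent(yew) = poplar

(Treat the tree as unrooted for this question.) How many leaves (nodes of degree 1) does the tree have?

6

The leaves are hazel, larch, maple, olive, pine, teak.
That is 6 leaves.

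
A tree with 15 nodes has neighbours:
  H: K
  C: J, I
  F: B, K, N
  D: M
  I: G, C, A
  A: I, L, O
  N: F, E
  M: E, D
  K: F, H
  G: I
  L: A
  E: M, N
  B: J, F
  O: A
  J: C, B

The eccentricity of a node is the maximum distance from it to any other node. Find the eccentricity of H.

A farthest node from H is L (O also at distance 8).
The path H–K–F–B–J–C–I–A–L has 8 edges.

8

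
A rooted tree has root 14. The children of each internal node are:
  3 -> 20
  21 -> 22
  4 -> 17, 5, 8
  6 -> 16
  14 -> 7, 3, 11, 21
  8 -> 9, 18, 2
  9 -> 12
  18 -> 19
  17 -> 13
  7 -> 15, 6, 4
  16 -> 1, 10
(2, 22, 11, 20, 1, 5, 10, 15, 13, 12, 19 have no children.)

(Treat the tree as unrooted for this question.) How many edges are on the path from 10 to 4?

The path is 10–16–6–7–4, which has 4 edges.

4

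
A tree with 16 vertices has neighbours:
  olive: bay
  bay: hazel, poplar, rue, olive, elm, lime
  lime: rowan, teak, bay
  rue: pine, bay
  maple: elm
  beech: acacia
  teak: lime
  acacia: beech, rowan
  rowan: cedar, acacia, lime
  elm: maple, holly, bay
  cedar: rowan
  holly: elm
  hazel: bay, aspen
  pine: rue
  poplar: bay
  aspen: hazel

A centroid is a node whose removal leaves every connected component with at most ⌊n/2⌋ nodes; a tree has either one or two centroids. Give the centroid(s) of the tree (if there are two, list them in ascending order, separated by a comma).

bay

Removing bay splits the tree into components of sizes 6, 3, 2, 2, 1, 1; the largest is 6 ≤ ⌊16/2⌋ = 8.
No neighbour of bay does as well, so bay is the unique centroid.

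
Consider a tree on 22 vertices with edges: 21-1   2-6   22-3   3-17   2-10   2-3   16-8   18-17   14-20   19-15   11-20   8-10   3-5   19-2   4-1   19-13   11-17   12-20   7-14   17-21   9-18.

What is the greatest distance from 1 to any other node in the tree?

7

Distances from 1 peak at 7, attained at 16.
1 – 21 – 17 – 3 – 2 – 10 – 8 – 16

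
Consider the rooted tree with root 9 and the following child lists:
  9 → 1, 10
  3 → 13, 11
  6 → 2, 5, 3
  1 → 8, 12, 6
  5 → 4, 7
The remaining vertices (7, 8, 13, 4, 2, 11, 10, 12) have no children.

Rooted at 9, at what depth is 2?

3

Path from 9 to 2: 9–1–6–2, which has 3 edges.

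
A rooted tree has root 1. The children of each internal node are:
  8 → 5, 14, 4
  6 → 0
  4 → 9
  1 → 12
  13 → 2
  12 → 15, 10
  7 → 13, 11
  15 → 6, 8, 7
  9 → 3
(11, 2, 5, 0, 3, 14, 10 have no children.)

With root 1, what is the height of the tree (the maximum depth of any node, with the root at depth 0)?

The longest root-to-leaf path is 1-12-15-8-4-9-3 (6 edges).

6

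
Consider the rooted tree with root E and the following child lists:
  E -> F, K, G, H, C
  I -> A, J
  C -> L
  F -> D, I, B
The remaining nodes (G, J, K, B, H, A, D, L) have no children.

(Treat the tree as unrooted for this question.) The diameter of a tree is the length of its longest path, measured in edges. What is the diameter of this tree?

5

Starting from J, a farthest node is L at distance 5.
One longest path: J – I – F – E – C – L.
So the diameter is 5.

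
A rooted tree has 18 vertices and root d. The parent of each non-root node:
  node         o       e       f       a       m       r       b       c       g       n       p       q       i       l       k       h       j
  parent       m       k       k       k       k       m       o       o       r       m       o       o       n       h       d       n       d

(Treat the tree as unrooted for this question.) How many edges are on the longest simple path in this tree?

BFS from l reaches j last, at distance 6; BFS from j confirms no node is farther.
Path: l – h – n – m – k – d – j.

6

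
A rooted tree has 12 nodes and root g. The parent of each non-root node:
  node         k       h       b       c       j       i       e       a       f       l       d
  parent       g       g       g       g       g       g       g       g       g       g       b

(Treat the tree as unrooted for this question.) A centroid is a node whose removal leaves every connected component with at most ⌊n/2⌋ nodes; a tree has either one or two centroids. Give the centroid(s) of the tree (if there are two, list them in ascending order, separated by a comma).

g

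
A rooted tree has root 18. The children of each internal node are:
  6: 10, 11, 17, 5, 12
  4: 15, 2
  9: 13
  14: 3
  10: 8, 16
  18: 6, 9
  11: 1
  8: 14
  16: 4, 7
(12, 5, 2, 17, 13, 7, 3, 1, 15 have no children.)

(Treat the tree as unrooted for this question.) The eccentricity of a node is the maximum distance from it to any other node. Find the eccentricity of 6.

4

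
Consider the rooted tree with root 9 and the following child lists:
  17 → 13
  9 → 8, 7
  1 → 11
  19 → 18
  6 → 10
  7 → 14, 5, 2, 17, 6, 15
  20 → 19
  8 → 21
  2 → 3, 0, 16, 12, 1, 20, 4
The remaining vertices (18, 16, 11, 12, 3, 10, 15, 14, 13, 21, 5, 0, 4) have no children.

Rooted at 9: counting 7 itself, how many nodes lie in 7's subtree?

19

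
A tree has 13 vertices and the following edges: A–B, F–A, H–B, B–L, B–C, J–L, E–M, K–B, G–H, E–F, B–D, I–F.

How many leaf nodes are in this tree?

Degree-1 nodes: C, D, G, I, J, K, M — 7 of them.

7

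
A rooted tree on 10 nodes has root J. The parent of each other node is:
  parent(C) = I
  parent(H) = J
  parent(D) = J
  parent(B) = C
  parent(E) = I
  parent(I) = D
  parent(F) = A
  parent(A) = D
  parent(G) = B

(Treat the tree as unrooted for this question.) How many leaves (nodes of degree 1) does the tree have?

Degree-1 nodes: E, F, G, H — 4 of them.

4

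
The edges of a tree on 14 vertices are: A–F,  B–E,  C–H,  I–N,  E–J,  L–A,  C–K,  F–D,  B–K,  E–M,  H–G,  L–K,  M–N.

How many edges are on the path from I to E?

I – N – M – E: 3 edges.

3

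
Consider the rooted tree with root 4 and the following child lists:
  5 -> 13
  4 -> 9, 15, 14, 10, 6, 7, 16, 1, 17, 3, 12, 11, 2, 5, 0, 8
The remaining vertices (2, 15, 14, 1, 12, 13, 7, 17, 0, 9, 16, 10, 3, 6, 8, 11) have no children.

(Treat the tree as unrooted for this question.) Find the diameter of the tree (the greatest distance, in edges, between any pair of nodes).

3

A longest path is 13–5–4–2, with 3 edges.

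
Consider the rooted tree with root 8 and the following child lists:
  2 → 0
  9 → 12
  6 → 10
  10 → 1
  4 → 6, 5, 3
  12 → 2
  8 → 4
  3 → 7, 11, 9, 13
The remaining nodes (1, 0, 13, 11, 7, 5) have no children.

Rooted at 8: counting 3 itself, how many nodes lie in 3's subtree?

8

Descendants of 3 (including itself): 3, 9, 11, 7, 13, 12, 2, 0. That's 8.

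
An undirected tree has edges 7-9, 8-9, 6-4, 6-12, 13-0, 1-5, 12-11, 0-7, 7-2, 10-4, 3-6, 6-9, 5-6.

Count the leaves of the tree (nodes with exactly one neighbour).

7

Degree-1 nodes: 1, 2, 3, 8, 10, 11, 13 — 7 of them.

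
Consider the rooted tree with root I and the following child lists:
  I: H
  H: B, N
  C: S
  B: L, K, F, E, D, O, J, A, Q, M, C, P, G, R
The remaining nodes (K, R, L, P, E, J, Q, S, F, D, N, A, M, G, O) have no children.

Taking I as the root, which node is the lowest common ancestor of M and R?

B

Ancestors of M (toward the root): M, B, H, I.
Ancestors of R: R, B, H, I.
The deepest node appearing in both lists is B.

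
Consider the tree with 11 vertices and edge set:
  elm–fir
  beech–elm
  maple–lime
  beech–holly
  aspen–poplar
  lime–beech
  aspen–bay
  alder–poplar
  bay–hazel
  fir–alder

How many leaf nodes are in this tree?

3

The leaves are hazel, holly, maple.
That is 3 leaves.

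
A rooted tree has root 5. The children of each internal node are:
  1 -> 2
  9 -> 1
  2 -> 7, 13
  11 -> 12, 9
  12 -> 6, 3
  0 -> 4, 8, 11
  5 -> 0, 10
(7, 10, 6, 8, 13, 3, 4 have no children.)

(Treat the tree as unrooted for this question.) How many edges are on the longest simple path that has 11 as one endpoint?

A farthest node from 11 is 7 (13 also at distance 4).
The path 11 – 9 – 1 – 2 – 7 has 4 edges.

4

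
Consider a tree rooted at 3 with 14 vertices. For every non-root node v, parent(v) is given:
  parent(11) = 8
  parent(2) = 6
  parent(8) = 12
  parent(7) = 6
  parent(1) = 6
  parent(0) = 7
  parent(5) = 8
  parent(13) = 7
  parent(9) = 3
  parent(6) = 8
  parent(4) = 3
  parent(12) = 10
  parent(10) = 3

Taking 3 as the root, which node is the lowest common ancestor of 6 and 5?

8

Path 6→root: 6 8 12 10 3; path 5→root: 5 8 12 10 3.
First common node: 8.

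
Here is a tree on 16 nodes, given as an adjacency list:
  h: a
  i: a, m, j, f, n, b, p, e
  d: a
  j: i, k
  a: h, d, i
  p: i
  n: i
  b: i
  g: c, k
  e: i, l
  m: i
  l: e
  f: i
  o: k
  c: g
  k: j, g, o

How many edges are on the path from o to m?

4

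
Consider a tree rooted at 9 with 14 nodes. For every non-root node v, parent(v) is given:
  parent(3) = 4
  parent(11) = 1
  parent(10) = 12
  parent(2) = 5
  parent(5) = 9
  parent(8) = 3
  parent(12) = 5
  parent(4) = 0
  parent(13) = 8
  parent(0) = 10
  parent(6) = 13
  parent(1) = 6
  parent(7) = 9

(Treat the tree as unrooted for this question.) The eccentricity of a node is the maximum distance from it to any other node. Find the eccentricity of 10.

8

Distances from 10 peak at 8, attained at 11.
10 – 0 – 4 – 3 – 8 – 13 – 6 – 1 – 11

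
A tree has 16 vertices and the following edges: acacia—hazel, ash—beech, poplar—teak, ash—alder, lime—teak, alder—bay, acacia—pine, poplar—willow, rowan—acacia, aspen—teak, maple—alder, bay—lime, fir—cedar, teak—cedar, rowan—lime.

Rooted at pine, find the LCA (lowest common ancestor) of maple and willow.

lime

maple's ancestor chain is maple, alder, bay, lime, rowan, acacia, pine and willow's is willow, poplar, teak, lime, rowan, acacia, pine; they first meet at lime.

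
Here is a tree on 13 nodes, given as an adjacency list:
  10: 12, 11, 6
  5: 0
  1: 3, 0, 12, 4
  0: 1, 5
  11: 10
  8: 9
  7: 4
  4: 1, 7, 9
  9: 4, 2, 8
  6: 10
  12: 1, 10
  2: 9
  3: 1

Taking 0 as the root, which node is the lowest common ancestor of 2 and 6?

Path 2→root: 2 9 4 1 0; path 6→root: 6 10 12 1 0.
First common node: 1.

1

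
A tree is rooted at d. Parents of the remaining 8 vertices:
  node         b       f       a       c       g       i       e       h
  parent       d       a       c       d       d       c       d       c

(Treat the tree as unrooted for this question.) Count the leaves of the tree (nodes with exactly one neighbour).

6

The leaves are b, e, f, g, h, i.
That is 6 leaves.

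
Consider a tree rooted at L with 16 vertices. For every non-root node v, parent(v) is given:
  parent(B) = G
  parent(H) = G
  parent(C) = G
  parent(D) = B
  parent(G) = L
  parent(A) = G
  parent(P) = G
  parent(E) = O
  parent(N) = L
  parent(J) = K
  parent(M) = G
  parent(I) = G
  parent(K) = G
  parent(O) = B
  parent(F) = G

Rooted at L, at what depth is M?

L – G – M — 2 edges.

2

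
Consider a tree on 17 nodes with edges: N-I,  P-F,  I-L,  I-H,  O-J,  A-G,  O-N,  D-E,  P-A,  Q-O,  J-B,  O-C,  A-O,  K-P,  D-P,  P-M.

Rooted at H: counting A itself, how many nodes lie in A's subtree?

8

The subtree rooted at A contains: A, P, G, D, F, M, K, E — 8 nodes.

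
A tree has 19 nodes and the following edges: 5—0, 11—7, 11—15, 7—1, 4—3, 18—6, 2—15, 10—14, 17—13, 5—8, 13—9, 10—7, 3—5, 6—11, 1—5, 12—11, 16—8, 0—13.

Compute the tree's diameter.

Starting from 17, a farthest node is 18 at distance 8.
One longest path: 17 – 13 – 0 – 5 – 1 – 7 – 11 – 6 – 18.
So the diameter is 8.

8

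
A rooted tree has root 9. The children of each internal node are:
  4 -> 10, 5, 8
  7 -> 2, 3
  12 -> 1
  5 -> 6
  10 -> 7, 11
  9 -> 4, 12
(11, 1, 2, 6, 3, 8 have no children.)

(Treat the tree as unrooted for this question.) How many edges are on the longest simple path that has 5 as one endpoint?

4

A farthest node from 5 is 1 (3, 2 also at distance 4).
The path 5 – 4 – 9 – 12 – 1 has 4 edges.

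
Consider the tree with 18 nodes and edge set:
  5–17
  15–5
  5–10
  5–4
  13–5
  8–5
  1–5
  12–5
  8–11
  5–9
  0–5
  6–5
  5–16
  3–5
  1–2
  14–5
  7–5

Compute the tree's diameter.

4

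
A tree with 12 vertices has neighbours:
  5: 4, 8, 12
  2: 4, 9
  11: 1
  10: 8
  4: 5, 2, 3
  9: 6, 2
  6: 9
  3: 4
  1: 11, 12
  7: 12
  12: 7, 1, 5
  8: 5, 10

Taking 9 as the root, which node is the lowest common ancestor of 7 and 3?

Ancestors of 7 (toward the root): 7, 12, 5, 4, 2, 9.
Ancestors of 3: 3, 4, 2, 9.
The deepest node appearing in both lists is 4.

4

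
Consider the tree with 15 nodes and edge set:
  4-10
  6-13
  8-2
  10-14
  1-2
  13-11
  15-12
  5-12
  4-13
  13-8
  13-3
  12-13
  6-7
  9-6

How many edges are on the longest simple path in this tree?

6

A longest path is 1 - 2 - 8 - 13 - 4 - 10 - 14, with 6 edges.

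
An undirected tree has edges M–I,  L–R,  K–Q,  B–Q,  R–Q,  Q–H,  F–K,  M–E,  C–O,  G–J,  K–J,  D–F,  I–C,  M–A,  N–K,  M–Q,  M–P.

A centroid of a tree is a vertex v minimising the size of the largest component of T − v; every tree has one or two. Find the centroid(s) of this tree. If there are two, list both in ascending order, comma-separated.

Q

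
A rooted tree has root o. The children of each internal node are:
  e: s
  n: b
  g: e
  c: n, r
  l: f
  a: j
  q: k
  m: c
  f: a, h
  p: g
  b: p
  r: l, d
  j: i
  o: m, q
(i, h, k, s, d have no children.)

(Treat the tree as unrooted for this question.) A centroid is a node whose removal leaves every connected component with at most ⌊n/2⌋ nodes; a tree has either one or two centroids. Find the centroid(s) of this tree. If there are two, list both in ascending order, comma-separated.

If c is removed the pieces have sizes 8, 6, 4, all ≤ ⌊19/2⌋ = 9.
No neighbour of c does as well, so c is the unique centroid.

c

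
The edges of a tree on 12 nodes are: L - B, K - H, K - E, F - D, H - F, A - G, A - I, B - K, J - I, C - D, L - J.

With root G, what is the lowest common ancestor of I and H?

I

Ancestors of I (toward the root): I, A, G.
Ancestors of H: H, K, B, L, J, I, A, G.
The deepest node appearing in both lists is I.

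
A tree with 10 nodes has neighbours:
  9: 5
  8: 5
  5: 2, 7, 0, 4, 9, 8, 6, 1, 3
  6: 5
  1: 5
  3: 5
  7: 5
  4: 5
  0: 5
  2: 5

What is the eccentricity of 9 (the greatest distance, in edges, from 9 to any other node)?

2

The node farthest from 9 is 3 (1, 8, 7, 2, 4, 6, 0 also at distance 2), via 9 – 5 – 3 — 2 edges.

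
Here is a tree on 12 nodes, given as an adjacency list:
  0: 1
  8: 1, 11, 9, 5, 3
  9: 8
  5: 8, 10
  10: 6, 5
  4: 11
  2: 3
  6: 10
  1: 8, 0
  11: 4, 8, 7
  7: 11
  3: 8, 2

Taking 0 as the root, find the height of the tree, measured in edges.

5

6 sits deepest: 0–1–8–5–10–6 — 5 edges from the root.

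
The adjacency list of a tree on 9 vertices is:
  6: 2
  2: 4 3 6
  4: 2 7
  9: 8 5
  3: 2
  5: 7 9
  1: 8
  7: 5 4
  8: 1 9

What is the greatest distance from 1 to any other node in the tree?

The node farthest from 1 is 3 (6 also at distance 7), via 1–8–9–5–7–4–2–3 — 7 edges.

7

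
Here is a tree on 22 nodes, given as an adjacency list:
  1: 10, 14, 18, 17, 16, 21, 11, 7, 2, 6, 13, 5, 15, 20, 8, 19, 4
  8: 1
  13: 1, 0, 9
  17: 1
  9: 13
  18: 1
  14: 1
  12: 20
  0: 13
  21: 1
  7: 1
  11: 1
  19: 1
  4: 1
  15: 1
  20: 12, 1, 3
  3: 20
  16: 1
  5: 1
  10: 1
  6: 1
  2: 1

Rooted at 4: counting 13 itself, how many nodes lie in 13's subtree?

The subtree rooted at 13 contains: 13, 9, 0 — 3 nodes.

3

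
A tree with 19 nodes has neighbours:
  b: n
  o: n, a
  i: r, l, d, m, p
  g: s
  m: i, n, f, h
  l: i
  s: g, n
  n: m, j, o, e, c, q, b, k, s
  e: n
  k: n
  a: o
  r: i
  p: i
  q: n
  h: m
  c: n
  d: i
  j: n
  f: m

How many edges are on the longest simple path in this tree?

Starting from l, a farthest node is g at distance 5.
One longest path: l – i – m – n – s – g.
So the diameter is 5.

5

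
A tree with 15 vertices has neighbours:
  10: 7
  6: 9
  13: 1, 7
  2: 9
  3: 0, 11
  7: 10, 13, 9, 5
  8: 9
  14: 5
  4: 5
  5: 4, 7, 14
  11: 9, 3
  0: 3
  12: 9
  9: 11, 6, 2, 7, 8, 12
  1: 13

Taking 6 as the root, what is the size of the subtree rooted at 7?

7

7's subtree: {7, 5, 13, 10, 14, 4, 1}, size 7.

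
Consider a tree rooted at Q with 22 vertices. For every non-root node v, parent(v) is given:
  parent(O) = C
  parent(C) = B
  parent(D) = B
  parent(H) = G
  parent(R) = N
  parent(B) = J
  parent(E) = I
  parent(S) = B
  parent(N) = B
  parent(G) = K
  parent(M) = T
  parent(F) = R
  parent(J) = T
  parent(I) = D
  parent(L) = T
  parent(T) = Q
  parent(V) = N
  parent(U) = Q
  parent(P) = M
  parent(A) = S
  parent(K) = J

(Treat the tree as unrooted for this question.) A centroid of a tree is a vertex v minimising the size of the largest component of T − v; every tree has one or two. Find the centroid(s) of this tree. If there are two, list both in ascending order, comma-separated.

B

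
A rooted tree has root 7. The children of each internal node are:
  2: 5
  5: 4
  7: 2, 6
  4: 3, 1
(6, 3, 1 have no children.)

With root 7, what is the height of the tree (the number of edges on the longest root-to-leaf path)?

1 sits deepest: 7-2-5-4-1 — 4 edges from the root.

4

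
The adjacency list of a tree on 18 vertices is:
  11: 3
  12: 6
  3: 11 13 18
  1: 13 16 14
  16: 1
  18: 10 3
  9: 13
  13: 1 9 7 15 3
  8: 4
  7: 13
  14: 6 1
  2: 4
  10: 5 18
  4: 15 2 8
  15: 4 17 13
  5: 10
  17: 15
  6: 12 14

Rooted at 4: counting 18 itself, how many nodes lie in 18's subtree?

3

Descendants of 18 (including itself): 18, 10, 5. That's 3.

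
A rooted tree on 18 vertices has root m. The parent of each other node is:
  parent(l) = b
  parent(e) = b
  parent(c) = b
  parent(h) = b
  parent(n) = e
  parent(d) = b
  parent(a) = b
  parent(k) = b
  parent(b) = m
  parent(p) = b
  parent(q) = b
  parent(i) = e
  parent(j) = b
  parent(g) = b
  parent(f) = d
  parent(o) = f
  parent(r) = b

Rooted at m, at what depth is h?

2

Climbing from h to the root: h → b → m. That's 2 steps.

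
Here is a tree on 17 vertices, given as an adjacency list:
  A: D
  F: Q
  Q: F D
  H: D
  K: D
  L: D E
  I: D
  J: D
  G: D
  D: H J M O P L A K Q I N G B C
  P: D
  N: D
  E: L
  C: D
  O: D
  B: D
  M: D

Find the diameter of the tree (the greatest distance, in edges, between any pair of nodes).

4

BFS from F reaches E last, at distance 4; BFS from E confirms no node is farther.
Path: F – Q – D – L – E.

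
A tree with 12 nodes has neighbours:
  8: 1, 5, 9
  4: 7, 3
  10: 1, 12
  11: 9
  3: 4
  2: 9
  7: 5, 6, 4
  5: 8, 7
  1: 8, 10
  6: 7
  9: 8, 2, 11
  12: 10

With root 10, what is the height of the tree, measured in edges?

A deepest node is 3, reached by 10-1-8-5-7-4-3.
That path has 6 edges, so the height is 6.

6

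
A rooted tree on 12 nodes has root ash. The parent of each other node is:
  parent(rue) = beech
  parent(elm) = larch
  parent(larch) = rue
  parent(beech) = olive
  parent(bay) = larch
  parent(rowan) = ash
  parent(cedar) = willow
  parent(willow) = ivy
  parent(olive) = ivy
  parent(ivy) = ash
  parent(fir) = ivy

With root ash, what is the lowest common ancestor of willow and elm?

ivy

Path willow→root: willow ivy ash; path elm→root: elm larch rue beech olive ivy ash.
First common node: ivy.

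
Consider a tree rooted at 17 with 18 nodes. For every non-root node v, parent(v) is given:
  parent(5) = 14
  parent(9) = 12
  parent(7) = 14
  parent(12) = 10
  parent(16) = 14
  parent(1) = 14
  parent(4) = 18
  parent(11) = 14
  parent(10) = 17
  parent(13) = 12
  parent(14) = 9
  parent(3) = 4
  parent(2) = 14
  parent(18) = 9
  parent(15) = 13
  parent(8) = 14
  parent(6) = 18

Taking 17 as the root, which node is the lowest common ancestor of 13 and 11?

12

Path 13→root: 13 12 10 17; path 11→root: 11 14 9 12 10 17.
First common node: 12.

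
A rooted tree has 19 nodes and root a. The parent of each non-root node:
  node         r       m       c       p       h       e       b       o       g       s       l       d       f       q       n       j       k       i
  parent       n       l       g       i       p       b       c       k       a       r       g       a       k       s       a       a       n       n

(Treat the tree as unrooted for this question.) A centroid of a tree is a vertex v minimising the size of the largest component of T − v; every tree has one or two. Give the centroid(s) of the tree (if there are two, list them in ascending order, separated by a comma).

n

If n is removed the pieces have sizes 9, 3, 3, 3, all ≤ ⌊19/2⌋ = 9.
No neighbour of n does as well, so n is the unique centroid.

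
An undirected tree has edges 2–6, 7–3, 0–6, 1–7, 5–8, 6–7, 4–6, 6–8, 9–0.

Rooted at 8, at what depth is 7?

2

Path from 8 to 7: 8 → 6 → 7, which has 2 edges.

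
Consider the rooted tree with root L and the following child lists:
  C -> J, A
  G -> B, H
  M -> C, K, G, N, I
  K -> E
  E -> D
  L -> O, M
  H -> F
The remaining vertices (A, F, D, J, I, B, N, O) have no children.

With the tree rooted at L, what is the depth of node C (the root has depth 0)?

2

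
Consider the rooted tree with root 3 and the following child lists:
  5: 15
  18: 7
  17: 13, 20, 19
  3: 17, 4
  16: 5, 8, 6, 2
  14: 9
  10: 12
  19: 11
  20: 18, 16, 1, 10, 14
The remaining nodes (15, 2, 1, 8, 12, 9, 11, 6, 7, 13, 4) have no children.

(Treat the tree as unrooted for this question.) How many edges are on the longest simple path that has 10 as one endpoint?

4

The node farthest from 10 is 15 (11, 4 also at distance 4), via 10 – 20 – 16 – 5 – 15 — 4 edges.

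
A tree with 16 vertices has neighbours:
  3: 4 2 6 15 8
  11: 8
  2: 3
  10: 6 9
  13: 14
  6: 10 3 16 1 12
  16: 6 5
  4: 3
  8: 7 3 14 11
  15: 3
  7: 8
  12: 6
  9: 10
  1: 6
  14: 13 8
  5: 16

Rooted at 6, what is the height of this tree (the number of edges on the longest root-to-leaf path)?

A deepest node is 13, reached by 6-3-8-14-13.
That path has 4 edges, so the height is 4.

4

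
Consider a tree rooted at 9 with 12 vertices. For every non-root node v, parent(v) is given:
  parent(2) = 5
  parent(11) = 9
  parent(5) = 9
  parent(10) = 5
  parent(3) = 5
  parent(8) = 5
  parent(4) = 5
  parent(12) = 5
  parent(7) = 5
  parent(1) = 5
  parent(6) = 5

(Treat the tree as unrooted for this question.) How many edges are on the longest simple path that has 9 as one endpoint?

2

The node farthest from 9 is 4 (7, 6, 1, 12, 3, 10, 8, 2 also at distance 2), via 9-5-4 — 2 edges.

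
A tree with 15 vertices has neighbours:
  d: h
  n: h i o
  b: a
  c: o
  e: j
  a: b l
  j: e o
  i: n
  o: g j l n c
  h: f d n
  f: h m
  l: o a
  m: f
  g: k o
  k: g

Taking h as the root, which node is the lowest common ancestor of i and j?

n

i's ancestor chain is i, n, h and j's is j, o, n, h; they first meet at n.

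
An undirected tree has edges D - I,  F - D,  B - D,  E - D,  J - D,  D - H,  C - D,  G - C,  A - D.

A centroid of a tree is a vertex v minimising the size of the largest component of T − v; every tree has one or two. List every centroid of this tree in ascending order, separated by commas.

If D is removed the pieces have sizes 2, 1, 1, 1, 1, 1, 1, 1, all ≤ ⌊10/2⌋ = 5.
Every other node leaves some component of size > 5, so the centroid is unique.

D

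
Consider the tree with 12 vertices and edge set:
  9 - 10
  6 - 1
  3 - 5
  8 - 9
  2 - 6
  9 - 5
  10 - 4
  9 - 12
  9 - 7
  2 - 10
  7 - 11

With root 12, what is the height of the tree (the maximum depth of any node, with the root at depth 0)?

A deepest node is 1, reached by 12–9–10–2–6–1.
That path has 5 edges, so the height is 5.

5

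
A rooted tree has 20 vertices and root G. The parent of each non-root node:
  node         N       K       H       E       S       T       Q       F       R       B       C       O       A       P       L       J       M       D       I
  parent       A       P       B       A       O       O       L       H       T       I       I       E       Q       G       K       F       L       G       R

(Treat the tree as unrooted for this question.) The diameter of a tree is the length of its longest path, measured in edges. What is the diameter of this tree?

BFS from J reaches D last, at distance 15; BFS from D confirms no node is farther.
Path: J–F–H–B–I–R–T–O–E–A–Q–L–K–P–G–D.

15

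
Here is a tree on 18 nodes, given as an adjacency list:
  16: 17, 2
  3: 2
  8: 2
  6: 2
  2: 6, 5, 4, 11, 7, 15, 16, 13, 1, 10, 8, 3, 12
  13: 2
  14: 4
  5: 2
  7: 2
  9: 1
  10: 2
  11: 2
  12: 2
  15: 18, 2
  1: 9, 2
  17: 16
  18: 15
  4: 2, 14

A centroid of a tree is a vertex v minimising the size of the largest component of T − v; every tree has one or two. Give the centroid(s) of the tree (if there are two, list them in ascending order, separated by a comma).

2

If 2 is removed the pieces have sizes 2, 2, 2, 2, 1, 1, 1, 1, 1, 1, 1, 1, 1, all ≤ ⌊18/2⌋ = 9.
Every other node leaves some component of size > 9, so the centroid is unique.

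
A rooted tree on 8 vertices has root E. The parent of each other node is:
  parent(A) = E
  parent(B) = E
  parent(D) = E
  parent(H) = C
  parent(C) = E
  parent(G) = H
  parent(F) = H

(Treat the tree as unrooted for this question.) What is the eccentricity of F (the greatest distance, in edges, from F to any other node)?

The node farthest from F is A (B, D also at distance 4), via F – H – C – E – A — 4 edges.

4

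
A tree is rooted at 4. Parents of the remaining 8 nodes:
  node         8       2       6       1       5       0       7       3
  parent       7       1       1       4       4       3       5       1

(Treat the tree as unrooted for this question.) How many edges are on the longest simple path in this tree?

Starting from 0, a farthest node is 8 at distance 6.
One longest path: 0-3-1-4-5-7-8.
So the diameter is 6.

6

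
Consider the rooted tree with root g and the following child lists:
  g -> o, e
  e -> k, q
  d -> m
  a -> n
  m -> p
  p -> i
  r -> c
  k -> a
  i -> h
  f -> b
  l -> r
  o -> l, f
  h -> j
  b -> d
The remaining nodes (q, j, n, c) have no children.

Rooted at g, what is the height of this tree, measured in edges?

9

A deepest node is j, reached by g–o–f–b–d–m–p–i–h–j.
That path has 9 edges, so the height is 9.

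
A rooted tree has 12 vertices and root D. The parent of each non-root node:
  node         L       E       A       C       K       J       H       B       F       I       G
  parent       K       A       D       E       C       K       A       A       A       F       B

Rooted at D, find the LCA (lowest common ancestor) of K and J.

Path K→root: K C E A D; path J→root: J K C E A D.
First common node: K.

K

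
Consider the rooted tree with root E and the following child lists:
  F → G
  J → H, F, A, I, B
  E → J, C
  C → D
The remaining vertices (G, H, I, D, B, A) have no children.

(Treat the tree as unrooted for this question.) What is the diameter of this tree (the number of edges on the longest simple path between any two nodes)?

5

BFS from D reaches G last, at distance 5; BFS from G confirms no node is farther.
Path: D – C – E – J – F – G.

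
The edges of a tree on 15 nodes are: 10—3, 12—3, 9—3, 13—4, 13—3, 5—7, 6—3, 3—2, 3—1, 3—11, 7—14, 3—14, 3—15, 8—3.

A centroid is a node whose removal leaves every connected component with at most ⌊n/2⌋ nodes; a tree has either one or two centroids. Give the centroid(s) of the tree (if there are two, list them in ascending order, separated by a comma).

3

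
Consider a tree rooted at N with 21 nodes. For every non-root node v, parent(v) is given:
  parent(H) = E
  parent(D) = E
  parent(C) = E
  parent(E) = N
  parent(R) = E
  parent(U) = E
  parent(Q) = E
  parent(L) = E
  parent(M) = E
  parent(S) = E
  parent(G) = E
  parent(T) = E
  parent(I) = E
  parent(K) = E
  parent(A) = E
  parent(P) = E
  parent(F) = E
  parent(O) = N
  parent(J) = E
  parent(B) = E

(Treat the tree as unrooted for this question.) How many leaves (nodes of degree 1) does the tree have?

19

Exactly 19 nodes have a single neighbour: A, B, C, D, F, G, H, I, J, K, L, M, O, P, Q, R, S, T, U.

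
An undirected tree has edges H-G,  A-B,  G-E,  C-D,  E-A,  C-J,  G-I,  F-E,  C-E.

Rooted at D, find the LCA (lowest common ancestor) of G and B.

E

G's ancestor chain is G, E, C, D and B's is B, A, E, C, D; they first meet at E.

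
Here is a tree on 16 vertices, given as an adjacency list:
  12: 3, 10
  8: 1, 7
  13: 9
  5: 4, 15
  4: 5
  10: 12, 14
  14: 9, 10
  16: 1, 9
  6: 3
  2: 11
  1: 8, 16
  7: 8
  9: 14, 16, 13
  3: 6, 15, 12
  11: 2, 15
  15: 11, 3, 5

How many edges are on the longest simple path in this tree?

11

BFS from 4 reaches 7 last, at distance 11; BFS from 7 confirms no node is farther.
Path: 4-5-15-3-12-10-14-9-16-1-8-7.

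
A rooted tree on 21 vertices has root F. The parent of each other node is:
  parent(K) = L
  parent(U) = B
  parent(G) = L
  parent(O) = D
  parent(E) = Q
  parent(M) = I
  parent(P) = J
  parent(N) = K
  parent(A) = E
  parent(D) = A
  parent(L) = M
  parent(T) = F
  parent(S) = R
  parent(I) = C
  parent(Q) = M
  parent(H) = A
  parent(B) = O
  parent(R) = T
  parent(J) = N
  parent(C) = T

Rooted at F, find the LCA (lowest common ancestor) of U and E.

E

Ancestors of U (toward the root): U, B, O, D, A, E, Q, M, I, C, T, F.
Ancestors of E: E, Q, M, I, C, T, F.
The deepest node appearing in both lists is E.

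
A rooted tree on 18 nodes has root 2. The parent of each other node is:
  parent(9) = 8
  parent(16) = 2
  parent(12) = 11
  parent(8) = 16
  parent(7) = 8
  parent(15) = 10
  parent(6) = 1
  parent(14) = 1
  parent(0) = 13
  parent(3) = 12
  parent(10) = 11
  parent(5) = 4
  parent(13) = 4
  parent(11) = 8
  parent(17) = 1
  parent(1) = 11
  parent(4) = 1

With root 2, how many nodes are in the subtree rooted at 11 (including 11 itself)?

13

Descendants of 11 (including itself): 11, 1, 10, 12, 14, 4, 6, 17, 15, 3, 13, 5, 0. That's 13.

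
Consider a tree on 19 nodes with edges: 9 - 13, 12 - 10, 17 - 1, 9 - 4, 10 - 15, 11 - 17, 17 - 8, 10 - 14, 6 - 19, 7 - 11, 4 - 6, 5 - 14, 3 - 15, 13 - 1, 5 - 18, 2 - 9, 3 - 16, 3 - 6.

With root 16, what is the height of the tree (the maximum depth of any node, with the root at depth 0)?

The longest root-to-leaf path is 16 → 3 → 6 → 4 → 9 → 13 → 1 → 17 → 11 → 7 (9 edges).

9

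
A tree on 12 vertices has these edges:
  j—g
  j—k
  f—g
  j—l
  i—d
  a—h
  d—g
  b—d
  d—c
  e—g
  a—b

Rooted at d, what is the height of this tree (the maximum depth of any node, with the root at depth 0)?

3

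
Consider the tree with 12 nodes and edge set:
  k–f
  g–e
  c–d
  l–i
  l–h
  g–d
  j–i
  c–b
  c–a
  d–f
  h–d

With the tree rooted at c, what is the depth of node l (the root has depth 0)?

Climbing from l to the root: l – h – d – c. That's 3 steps.

3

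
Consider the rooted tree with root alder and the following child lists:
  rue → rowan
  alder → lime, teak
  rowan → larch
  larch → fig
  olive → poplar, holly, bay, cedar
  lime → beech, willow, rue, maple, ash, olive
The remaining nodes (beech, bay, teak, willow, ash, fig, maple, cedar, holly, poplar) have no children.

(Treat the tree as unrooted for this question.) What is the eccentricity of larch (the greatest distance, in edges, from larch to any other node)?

5

Distances from larch peak at 5, attained at bay (cedar, holly, poplar, teak also at distance 5).
larch-rowan-rue-lime-olive-bay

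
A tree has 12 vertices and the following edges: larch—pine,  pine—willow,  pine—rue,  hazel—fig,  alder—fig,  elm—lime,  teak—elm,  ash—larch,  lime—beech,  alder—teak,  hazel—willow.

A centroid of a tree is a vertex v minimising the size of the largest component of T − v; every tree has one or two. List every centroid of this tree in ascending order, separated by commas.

Removing hazel splits the tree into components of sizes 6, 5; the largest is 6 ≤ ⌊12/2⌋ = 6.
Its neighbour fig also leaves a largest component of size 6, so both are centroids.

fig, hazel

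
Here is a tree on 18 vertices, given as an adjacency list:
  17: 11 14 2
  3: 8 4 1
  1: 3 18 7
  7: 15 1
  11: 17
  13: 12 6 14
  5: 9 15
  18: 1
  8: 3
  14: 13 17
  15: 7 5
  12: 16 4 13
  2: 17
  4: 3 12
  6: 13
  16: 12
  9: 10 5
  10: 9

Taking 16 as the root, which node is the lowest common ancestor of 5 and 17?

12

Path 5→root: 5 15 7 1 3 4 12 16; path 17→root: 17 14 13 12 16.
First common node: 12.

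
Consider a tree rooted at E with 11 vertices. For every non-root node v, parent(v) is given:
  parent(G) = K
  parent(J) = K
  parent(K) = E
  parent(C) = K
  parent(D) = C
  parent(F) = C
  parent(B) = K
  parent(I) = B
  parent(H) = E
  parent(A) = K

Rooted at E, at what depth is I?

Path from E to I: E–K–B–I, which has 3 edges.

3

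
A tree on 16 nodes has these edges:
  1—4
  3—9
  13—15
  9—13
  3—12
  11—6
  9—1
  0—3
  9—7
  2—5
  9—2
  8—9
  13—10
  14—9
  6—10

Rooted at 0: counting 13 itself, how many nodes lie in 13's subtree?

13's subtree: {13, 15, 10, 6, 11}, size 5.

5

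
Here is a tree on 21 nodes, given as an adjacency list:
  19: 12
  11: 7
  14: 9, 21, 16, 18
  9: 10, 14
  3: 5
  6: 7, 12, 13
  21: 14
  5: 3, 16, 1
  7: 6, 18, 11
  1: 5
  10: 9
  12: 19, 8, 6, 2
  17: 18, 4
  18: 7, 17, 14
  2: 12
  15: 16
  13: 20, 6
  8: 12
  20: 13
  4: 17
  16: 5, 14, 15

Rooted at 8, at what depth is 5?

7

Climbing from 5 to the root: 5 → 16 → 14 → 18 → 7 → 6 → 12 → 8. That's 7 steps.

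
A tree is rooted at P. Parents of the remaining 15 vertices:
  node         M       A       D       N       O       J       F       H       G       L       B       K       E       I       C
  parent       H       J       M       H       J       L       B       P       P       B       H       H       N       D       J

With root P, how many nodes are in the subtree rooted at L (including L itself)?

The subtree rooted at L contains: L, J, O, A, C — 5 nodes.

5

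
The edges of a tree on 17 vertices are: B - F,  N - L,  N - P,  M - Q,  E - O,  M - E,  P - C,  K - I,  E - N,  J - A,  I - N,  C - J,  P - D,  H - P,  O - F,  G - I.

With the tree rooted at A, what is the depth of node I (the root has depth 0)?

Path from A to I: A–J–C–P–N–I, which has 5 edges.

5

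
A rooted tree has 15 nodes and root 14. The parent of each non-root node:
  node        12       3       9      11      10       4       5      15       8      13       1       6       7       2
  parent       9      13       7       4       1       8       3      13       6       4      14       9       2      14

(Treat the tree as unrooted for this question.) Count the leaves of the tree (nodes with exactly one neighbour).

5

Degree-1 nodes: 5, 10, 11, 12, 15 — 5 of them.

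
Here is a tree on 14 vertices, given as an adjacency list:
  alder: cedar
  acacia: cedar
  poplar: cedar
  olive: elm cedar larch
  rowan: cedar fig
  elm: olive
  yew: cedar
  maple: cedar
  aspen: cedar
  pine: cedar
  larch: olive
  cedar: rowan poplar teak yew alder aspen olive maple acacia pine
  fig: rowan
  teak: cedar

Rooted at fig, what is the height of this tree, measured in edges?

4

larch sits deepest: fig–rowan–cedar–olive–larch — 4 edges from the root.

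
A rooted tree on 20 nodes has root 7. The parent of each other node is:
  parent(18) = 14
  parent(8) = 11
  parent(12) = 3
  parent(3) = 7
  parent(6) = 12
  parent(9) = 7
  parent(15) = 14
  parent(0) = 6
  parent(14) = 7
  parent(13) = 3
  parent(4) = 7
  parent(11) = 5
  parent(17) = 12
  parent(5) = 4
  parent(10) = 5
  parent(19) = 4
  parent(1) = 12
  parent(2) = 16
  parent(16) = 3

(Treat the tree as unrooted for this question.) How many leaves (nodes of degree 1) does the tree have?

11

Exactly 11 nodes have a single neighbour: 0, 1, 2, 8, 9, 10, 13, 15, 17, 18, 19.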